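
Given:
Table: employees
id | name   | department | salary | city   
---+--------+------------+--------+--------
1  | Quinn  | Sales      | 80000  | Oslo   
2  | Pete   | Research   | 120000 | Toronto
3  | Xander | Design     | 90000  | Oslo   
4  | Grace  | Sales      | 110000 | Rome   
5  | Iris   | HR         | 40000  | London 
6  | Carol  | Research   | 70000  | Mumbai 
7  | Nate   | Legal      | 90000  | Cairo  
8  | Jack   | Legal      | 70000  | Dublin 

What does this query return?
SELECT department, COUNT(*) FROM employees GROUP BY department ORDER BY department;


Assigning each row to its department group:
  Quinn -> Sales
  Pete -> Research
  Xander -> Design
  Grace -> Sales
  Iris -> HR
  Carol -> Research
  Nate -> Legal
  Jack -> Legal


5 groups:
Design, 1
HR, 1
Legal, 2
Research, 2
Sales, 2


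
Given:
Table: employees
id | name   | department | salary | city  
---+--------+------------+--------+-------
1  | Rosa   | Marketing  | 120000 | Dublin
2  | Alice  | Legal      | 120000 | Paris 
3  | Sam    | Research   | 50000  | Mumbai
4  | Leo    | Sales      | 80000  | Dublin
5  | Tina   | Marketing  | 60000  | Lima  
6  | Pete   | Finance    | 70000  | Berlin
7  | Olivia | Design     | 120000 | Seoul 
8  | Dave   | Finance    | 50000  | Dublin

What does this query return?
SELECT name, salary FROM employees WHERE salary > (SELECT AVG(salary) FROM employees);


Subquery: AVG(salary) = 83750.0
Filtering: salary > 83750.0
  Rosa (120000) -> MATCH
  Alice (120000) -> MATCH
  Olivia (120000) -> MATCH


3 rows:
Rosa, 120000
Alice, 120000
Olivia, 120000


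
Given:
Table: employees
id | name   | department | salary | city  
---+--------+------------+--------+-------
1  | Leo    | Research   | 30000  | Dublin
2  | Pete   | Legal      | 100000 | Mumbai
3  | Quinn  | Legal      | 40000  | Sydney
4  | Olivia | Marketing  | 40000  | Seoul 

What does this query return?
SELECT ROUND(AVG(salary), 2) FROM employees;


SUM(salary) = 210000
COUNT = 4
ROUND(AVG, 2) = ROUND(210000 / 4, 2) = 52500.0

52500.0


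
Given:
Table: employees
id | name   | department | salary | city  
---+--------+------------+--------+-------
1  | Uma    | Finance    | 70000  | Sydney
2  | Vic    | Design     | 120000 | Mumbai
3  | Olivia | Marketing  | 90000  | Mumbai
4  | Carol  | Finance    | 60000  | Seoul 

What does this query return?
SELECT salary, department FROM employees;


Projecting columns: salary, department

4 rows:
70000, Finance
120000, Design
90000, Marketing
60000, Finance


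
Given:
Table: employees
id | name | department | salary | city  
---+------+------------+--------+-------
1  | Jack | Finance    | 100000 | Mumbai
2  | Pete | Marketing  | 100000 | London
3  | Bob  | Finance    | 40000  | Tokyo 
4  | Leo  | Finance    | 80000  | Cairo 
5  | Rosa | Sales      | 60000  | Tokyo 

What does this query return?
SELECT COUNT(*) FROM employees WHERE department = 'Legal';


Counting rows where department = 'Legal'


0


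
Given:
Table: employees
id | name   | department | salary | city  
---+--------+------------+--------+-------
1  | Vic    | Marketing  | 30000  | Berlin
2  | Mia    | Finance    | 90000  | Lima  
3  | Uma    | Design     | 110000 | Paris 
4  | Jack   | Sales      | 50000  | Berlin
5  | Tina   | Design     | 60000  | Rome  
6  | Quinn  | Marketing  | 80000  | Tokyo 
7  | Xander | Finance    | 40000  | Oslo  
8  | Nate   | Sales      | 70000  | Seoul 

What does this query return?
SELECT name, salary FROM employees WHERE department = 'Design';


Filtering: department = 'Design'
Matching rows: 2

2 rows:
Uma, 110000
Tina, 60000


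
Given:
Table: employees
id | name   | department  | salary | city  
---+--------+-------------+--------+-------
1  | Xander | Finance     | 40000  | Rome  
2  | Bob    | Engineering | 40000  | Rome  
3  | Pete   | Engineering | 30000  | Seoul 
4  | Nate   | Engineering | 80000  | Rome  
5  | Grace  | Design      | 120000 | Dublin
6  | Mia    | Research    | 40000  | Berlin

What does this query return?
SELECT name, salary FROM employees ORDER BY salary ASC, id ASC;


Sorting by salary ASC, then id ASC for ties

6 rows:
Pete, 30000
Xander, 40000
Bob, 40000
Mia, 40000
Nate, 80000
Grace, 120000


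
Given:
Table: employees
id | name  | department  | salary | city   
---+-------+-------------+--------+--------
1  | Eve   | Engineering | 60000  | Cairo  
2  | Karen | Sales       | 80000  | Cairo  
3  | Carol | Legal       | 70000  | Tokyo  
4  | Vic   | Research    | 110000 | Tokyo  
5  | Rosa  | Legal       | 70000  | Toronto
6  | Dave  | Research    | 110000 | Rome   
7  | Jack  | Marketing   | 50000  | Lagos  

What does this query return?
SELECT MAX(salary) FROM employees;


Salaries: 60000, 80000, 70000, 110000, 70000, 110000, 50000
MAX = 110000

110000


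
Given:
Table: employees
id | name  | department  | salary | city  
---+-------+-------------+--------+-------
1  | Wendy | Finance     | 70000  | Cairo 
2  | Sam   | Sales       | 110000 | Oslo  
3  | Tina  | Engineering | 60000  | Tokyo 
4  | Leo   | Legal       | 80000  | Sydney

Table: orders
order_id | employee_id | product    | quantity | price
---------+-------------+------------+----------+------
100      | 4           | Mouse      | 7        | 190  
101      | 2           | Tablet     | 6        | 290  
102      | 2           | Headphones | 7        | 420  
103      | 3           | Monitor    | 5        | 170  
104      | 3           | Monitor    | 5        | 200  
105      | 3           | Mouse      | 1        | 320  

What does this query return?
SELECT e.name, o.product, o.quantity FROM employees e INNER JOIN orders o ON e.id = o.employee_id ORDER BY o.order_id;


Joining employees.id = orders.employee_id:
  employee Leo (id=4) -> order Mouse
  employee Sam (id=2) -> order Tablet
  employee Sam (id=2) -> order Headphones
  employee Tina (id=3) -> order Monitor
  employee Tina (id=3) -> order Monitor
  employee Tina (id=3) -> order Mouse


6 rows:
Leo, Mouse, 7
Sam, Tablet, 6
Sam, Headphones, 7
Tina, Monitor, 5
Tina, Monitor, 5
Tina, Mouse, 1


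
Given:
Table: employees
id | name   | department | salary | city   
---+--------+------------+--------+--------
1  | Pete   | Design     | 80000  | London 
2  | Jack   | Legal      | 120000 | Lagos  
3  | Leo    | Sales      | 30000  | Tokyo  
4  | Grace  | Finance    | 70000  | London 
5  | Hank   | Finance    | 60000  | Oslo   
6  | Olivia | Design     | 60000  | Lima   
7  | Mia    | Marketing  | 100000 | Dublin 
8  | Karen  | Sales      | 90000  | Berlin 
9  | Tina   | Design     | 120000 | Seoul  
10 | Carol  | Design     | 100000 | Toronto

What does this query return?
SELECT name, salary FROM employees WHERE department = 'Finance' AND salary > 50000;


Filtering: department = 'Finance' AND salary > 50000
Matching: 2 rows

2 rows:
Grace, 70000
Hank, 60000


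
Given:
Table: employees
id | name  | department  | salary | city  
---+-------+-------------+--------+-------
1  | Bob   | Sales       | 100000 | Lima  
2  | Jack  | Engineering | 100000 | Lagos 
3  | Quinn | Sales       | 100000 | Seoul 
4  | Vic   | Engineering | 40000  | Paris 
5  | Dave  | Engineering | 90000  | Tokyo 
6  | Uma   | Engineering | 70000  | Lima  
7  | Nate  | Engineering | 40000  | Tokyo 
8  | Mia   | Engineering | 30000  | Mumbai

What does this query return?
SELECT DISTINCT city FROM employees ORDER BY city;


All 'city' values (row order): Lima, Lagos, Seoul, Paris, Tokyo, Lima, Tokyo, Mumbai
Removing duplicates leaves 6 unique value(s).

6 values:
Lagos
Lima
Mumbai
Paris
Seoul
Tokyo


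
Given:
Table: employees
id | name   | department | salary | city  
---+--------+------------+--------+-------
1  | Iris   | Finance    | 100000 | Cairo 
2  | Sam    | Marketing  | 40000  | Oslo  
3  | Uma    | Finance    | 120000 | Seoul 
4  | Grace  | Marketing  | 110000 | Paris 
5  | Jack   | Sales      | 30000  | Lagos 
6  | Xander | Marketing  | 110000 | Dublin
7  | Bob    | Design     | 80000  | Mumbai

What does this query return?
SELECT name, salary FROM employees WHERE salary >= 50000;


Filtering: salary >= 50000
Matching: 5 rows

5 rows:
Iris, 100000
Uma, 120000
Grace, 110000
Xander, 110000
Bob, 80000


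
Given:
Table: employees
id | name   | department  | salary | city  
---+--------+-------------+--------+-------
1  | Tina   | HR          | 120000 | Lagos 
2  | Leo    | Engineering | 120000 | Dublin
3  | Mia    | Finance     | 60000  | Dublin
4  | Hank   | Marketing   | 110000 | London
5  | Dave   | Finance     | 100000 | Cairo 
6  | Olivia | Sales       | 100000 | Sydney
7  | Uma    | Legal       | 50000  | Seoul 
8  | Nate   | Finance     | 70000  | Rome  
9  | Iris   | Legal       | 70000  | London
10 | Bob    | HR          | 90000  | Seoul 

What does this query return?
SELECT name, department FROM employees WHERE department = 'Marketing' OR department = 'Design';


Filtering: department = 'Marketing' OR 'Design'
Matching: 1 rows

1 rows:
Hank, Marketing


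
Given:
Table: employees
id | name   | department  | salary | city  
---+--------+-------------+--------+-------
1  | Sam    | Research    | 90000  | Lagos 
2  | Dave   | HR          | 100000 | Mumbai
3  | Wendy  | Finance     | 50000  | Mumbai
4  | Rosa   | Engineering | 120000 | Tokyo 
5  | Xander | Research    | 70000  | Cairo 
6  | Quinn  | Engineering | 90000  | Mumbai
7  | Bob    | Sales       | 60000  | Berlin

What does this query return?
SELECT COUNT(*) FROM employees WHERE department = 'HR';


Counting rows where department = 'HR'
  Dave -> MATCH


1


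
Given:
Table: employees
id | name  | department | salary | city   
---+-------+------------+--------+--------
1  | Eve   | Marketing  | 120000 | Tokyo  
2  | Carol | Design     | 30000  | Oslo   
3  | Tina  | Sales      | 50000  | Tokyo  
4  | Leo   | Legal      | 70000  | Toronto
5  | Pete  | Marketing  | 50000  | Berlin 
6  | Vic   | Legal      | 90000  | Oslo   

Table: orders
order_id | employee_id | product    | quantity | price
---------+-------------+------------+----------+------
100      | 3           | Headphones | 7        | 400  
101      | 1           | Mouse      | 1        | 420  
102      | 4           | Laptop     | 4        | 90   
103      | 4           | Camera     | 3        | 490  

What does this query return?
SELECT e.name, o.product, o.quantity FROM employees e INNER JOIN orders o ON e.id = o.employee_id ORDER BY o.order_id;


Joining employees.id = orders.employee_id:
  employee Tina (id=3) -> order Headphones
  employee Eve (id=1) -> order Mouse
  employee Leo (id=4) -> order Laptop
  employee Leo (id=4) -> order Camera


4 rows:
Tina, Headphones, 7
Eve, Mouse, 1
Leo, Laptop, 4
Leo, Camera, 3


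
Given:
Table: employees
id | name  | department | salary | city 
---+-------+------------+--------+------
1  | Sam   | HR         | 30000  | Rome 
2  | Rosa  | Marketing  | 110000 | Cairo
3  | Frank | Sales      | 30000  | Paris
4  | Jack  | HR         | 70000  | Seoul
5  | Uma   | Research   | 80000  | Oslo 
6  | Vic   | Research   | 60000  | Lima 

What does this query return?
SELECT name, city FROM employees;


Projecting columns: name, city

6 rows:
Sam, Rome
Rosa, Cairo
Frank, Paris
Jack, Seoul
Uma, Oslo
Vic, Lima


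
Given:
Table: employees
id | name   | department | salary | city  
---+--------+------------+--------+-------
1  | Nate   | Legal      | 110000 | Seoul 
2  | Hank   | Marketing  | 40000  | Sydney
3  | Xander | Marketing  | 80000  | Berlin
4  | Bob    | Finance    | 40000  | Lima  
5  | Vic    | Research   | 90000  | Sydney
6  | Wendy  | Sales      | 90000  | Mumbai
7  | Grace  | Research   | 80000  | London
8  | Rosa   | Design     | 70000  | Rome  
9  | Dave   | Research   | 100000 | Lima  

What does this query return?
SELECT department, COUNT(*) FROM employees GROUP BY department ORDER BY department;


Assigning each row to its department group:
  Nate -> Legal
  Hank -> Marketing
  Xander -> Marketing
  Bob -> Finance
  Vic -> Research
  Wendy -> Sales
  Grace -> Research
  Rosa -> Design
  Dave -> Research


6 groups:
Design, 1
Finance, 1
Legal, 1
Marketing, 2
Research, 3
Sales, 1


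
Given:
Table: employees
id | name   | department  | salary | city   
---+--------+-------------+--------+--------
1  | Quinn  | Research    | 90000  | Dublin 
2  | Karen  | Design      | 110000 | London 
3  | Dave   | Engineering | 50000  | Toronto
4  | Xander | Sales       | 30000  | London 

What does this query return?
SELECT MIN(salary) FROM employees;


Salaries: 90000, 110000, 50000, 30000
MIN = 30000

30000


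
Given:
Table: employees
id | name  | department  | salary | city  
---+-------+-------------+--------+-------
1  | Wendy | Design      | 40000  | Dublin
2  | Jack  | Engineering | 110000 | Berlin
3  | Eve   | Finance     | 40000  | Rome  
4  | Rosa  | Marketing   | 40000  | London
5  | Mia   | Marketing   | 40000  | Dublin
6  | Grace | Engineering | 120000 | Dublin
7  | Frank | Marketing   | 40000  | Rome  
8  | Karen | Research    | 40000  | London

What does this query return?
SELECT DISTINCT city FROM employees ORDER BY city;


All 'city' values (row order): Dublin, Berlin, Rome, London, Dublin, Dublin, Rome, London
Removing duplicates leaves 4 unique value(s).

4 values:
Berlin
Dublin
London
Rome


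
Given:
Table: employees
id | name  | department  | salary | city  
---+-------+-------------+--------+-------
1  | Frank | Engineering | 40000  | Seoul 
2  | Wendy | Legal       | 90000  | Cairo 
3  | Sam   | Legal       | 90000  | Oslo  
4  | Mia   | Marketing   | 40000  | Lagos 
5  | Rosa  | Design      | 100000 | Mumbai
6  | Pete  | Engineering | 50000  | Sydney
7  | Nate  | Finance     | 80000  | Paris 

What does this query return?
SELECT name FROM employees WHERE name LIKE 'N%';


LIKE 'N%' matches names starting with 'N'
Matching: 1

1 rows:
Nate


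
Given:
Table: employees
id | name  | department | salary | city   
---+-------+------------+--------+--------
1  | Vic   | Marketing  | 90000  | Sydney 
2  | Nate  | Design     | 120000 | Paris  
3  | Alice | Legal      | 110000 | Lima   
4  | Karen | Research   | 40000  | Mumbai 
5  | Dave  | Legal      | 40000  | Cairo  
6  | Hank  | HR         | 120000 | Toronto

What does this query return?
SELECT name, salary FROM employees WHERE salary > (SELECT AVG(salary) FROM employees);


Subquery: AVG(salary) = 86666.67
Filtering: salary > 86666.67
  Vic (90000) -> MATCH
  Nate (120000) -> MATCH
  Alice (110000) -> MATCH
  Hank (120000) -> MATCH


4 rows:
Vic, 90000
Nate, 120000
Alice, 110000
Hank, 120000


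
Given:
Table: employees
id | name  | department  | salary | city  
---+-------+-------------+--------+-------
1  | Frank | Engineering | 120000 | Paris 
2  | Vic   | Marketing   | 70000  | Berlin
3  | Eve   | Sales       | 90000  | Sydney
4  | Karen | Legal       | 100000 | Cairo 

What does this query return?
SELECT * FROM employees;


SELECT * returns all 4 rows with all columns

4 rows:
1, Frank, Engineering, 120000, Paris
2, Vic, Marketing, 70000, Berlin
3, Eve, Sales, 90000, Sydney
4, Karen, Legal, 100000, Cairo


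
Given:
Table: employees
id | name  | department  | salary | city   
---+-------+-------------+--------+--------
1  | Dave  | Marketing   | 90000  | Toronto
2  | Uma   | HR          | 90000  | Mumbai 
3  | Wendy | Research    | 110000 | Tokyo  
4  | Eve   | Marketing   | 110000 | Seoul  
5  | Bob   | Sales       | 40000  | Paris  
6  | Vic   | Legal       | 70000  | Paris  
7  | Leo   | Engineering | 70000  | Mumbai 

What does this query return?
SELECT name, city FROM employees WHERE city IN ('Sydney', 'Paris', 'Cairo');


Filtering: city IN ('Sydney', 'Paris', 'Cairo')
Matching: 2 rows

2 rows:
Bob, Paris
Vic, Paris


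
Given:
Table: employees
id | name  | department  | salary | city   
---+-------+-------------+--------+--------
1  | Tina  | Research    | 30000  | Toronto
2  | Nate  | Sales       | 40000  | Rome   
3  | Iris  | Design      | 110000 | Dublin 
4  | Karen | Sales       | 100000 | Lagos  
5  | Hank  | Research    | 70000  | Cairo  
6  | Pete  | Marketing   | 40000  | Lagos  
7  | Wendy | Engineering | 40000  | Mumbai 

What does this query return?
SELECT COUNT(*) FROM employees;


COUNT(*) counts all rows

7


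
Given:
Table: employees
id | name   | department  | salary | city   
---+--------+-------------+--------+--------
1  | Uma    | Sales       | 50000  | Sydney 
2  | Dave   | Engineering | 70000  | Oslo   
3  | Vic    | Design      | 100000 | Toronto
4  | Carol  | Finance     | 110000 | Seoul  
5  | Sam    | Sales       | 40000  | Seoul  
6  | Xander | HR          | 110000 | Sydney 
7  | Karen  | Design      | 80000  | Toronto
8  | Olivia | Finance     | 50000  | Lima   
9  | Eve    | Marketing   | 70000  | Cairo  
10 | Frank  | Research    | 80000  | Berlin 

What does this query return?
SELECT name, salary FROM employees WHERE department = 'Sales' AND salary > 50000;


Filtering: department = 'Sales' AND salary > 50000
Matching: 0 rows

Empty result set (0 rows)


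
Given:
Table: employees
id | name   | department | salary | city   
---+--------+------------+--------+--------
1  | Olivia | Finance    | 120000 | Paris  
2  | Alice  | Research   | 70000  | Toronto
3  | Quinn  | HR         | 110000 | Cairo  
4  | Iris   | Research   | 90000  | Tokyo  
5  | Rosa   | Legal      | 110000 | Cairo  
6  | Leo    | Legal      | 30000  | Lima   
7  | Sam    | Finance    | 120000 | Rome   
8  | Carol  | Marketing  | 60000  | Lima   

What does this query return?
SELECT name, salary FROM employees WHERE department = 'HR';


Filtering: department = 'HR'
Matching rows: 1

1 rows:
Quinn, 110000


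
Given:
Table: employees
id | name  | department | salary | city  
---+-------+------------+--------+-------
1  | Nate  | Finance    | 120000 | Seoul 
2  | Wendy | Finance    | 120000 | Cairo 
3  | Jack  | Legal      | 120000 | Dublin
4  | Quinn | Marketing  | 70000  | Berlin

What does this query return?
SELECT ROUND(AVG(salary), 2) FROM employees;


SUM(salary) = 430000
COUNT = 4
ROUND(AVG, 2) = ROUND(430000 / 4, 2) = 107500.0

107500.0


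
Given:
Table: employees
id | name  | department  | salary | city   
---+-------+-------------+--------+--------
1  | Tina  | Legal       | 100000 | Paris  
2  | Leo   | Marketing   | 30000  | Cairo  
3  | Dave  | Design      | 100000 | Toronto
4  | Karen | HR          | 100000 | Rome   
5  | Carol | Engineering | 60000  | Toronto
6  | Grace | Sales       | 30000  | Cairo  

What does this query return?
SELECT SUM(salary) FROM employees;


SUM(salary) = 100000 + 30000 + 100000 + 100000 + 60000 + 30000 = 420000

420000


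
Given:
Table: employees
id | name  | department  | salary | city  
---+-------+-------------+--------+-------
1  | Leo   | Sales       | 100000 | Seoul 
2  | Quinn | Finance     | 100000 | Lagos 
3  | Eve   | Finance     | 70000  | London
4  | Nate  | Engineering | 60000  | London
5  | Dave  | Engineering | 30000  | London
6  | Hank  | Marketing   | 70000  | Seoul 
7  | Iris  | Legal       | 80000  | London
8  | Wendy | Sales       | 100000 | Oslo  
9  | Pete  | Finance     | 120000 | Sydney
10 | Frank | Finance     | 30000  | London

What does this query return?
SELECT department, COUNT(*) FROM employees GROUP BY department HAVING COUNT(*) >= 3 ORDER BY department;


Groups with count >= 3:
  Finance: 4 -> PASS
  Engineering: 2 -> filtered out
  Legal: 1 -> filtered out
  Marketing: 1 -> filtered out
  Sales: 2 -> filtered out


1 groups:
Finance, 4


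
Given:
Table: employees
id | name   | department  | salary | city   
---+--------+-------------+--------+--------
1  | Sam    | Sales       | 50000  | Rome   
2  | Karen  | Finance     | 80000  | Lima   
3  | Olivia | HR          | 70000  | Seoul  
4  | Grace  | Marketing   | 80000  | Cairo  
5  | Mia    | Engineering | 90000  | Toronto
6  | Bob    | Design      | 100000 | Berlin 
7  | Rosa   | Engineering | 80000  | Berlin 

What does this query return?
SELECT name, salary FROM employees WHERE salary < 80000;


Filtering: salary < 80000
Matching: 2 rows

2 rows:
Sam, 50000
Olivia, 70000


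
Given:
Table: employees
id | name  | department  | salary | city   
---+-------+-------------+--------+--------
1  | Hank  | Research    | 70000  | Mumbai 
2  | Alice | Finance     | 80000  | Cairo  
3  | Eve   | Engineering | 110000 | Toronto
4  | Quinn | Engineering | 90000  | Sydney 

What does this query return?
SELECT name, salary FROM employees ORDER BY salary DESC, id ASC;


Sorting by salary DESC, then id ASC for ties

4 rows:
Eve, 110000
Quinn, 90000
Alice, 80000
Hank, 70000


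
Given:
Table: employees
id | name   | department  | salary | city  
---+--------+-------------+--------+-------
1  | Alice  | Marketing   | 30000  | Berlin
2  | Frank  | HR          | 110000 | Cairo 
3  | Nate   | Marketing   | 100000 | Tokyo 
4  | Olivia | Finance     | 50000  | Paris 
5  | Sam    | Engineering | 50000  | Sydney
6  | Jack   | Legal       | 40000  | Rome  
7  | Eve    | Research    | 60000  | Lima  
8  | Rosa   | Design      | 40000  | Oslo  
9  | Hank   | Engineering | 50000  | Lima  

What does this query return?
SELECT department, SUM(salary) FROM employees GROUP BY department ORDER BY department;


Summing salary within each department:
  Design: 40000 = 40000
  Engineering: 50000 + 50000 = 100000
  Finance: 50000 = 50000
  HR: 110000 = 110000
  Legal: 40000 = 40000
  Marketing: 30000 + 100000 = 130000
  Research: 60000 = 60000


7 groups:
Design, 40000
Engineering, 100000
Finance, 50000
HR, 110000
Legal, 40000
Marketing, 130000
Research, 60000


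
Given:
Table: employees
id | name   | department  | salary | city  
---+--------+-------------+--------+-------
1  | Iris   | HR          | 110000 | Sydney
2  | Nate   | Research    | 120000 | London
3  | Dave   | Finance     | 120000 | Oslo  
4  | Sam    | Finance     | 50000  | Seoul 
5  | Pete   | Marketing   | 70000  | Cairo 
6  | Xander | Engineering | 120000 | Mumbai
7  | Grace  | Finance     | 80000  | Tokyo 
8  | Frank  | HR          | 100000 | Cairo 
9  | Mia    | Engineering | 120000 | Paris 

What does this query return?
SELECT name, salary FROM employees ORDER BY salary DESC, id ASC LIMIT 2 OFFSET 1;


Sort by salary DESC (id ASC tiebreak), then skip 1 and take 2
Rows 2 through 3

2 rows:
Dave, 120000
Xander, 120000


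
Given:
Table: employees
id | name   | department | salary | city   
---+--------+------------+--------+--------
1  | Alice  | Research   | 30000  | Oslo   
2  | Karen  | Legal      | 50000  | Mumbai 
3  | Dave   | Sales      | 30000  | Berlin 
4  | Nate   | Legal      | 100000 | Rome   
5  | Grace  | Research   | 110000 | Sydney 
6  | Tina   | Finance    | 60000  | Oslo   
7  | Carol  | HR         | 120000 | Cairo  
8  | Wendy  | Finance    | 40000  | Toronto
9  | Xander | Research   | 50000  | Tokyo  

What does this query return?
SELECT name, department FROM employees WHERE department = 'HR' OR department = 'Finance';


Filtering: department = 'HR' OR 'Finance'
Matching: 3 rows

3 rows:
Tina, Finance
Carol, HR
Wendy, Finance


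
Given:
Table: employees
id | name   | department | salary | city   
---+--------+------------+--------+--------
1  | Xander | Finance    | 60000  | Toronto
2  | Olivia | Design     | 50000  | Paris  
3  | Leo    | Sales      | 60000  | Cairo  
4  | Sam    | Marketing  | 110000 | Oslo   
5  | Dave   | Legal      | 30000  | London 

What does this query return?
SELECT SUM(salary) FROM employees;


SUM(salary) = 60000 + 50000 + 60000 + 110000 + 30000 = 310000

310000


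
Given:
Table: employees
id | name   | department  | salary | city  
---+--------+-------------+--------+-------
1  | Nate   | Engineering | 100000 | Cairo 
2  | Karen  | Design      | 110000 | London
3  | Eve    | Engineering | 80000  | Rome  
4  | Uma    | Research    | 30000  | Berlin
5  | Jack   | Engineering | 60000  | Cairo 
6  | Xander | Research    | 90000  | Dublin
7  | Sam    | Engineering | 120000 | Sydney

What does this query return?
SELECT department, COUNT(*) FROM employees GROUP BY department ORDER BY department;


Assigning each row to its department group:
  Nate -> Engineering
  Karen -> Design
  Eve -> Engineering
  Uma -> Research
  Jack -> Engineering
  Xander -> Research
  Sam -> Engineering


3 groups:
Design, 1
Engineering, 4
Research, 2


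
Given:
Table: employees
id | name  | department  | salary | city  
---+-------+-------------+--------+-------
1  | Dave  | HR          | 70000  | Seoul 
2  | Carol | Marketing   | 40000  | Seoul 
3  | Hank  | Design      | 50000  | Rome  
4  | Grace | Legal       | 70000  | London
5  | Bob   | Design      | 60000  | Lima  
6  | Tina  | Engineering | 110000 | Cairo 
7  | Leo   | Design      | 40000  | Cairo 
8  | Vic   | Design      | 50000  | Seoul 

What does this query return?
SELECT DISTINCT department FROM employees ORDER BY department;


All 'department' values (row order): HR, Marketing, Design, Legal, Design, Engineering, Design, Design
Removing duplicates leaves 5 unique value(s).

5 values:
Design
Engineering
HR
Legal
Marketing


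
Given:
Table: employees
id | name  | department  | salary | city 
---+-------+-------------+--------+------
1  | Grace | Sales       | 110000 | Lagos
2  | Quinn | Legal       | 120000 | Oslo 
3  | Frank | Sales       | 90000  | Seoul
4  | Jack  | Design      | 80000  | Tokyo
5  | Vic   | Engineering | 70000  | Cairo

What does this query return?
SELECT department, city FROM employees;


Projecting columns: department, city

5 rows:
Sales, Lagos
Legal, Oslo
Sales, Seoul
Design, Tokyo
Engineering, Cairo


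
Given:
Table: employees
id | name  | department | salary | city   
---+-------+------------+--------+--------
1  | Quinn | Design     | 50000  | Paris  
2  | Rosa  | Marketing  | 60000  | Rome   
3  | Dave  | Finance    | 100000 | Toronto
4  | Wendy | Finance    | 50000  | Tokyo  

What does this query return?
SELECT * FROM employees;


SELECT * returns all 4 rows with all columns

4 rows:
1, Quinn, Design, 50000, Paris
2, Rosa, Marketing, 60000, Rome
3, Dave, Finance, 100000, Toronto
4, Wendy, Finance, 50000, Tokyo


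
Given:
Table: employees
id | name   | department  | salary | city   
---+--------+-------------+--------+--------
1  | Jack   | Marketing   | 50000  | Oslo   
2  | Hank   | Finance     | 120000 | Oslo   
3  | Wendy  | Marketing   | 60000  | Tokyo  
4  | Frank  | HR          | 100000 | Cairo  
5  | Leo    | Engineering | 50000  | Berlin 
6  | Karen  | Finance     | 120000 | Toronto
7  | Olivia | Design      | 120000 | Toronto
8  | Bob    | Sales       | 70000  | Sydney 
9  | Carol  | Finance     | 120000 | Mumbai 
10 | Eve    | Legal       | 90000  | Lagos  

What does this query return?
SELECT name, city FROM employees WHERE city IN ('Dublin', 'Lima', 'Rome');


Filtering: city IN ('Dublin', 'Lima', 'Rome')
Matching: 0 rows

Empty result set (0 rows)


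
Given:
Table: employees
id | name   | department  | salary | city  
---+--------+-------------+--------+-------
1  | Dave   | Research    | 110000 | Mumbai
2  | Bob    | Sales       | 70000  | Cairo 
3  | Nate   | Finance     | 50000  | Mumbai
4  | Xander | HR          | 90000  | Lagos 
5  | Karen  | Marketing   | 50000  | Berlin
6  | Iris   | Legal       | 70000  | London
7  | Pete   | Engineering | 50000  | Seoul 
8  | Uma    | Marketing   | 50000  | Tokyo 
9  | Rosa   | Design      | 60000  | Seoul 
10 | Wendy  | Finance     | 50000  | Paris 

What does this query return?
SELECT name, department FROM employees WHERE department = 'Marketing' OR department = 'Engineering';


Filtering: department = 'Marketing' OR 'Engineering'
Matching: 3 rows

3 rows:
Karen, Marketing
Pete, Engineering
Uma, Marketing


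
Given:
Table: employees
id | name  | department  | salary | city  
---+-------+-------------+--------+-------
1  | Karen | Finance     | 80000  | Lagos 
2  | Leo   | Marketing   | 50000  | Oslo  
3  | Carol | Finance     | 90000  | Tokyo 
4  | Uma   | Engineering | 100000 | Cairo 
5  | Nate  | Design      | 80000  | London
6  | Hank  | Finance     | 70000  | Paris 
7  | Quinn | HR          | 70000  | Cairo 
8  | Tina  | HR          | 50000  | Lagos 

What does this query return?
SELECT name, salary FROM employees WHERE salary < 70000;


Filtering: salary < 70000
Matching: 2 rows

2 rows:
Leo, 50000
Tina, 50000


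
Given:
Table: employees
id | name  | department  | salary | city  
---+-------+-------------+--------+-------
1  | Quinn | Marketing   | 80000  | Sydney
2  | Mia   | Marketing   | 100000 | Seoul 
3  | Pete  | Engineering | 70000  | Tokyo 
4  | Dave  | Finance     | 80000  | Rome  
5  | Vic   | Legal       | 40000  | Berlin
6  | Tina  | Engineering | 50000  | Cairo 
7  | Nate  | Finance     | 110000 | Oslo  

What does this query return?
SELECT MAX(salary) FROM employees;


Salaries: 80000, 100000, 70000, 80000, 40000, 50000, 110000
MAX = 110000

110000


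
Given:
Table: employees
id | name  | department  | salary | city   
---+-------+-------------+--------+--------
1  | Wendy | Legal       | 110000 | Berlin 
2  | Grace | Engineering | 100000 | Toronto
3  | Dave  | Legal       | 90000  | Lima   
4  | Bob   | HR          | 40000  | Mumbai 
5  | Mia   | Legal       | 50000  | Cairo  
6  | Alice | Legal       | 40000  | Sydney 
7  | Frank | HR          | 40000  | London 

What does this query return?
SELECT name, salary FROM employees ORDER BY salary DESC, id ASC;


Sorting by salary DESC, then id ASC for ties

7 rows:
Wendy, 110000
Grace, 100000
Dave, 90000
Mia, 50000
Bob, 40000
Alice, 40000
Frank, 40000


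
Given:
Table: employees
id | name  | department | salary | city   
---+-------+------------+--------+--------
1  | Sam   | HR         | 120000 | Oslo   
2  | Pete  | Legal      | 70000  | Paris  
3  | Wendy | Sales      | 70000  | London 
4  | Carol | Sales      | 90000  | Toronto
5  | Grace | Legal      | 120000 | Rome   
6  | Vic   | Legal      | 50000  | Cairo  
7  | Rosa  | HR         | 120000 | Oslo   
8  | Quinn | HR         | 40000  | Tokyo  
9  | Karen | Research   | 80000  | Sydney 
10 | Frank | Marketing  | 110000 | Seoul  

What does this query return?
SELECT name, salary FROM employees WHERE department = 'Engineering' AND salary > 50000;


Filtering: department = 'Engineering' AND salary > 50000
Matching: 0 rows

Empty result set (0 rows)


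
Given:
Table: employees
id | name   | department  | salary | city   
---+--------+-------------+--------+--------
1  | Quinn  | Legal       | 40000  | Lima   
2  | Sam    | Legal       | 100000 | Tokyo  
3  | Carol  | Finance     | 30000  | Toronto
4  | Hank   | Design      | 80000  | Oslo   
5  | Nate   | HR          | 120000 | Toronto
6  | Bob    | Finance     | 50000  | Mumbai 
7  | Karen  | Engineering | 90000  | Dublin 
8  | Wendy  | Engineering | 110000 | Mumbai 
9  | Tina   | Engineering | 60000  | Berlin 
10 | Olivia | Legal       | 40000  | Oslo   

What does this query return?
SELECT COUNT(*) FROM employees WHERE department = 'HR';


Counting rows where department = 'HR'
  Nate -> MATCH


1


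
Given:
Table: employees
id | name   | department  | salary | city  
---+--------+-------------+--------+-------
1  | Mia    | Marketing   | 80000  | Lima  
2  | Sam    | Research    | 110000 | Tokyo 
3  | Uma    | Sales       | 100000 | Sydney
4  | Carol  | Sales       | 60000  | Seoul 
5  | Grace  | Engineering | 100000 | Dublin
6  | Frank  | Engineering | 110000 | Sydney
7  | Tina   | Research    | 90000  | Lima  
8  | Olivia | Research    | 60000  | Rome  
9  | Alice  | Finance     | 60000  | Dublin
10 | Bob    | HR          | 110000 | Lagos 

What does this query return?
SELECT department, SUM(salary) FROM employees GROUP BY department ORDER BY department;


Summing salary within each department:
  Engineering: 100000 + 110000 = 210000
  Finance: 60000 = 60000
  HR: 110000 = 110000
  Marketing: 80000 = 80000
  Research: 110000 + 90000 + 60000 = 260000
  Sales: 100000 + 60000 = 160000


6 groups:
Engineering, 210000
Finance, 60000
HR, 110000
Marketing, 80000
Research, 260000
Sales, 160000


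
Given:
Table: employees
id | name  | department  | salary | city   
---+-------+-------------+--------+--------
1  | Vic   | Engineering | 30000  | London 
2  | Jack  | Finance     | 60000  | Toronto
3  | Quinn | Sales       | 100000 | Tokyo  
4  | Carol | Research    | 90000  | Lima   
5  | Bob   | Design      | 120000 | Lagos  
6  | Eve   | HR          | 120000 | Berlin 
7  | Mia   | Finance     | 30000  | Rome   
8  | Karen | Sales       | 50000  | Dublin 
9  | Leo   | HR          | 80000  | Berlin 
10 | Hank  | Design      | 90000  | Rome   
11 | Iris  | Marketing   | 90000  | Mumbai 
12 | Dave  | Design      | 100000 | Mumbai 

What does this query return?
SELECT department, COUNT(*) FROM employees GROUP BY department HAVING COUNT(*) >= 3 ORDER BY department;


Groups with count >= 3:
  Design: 3 -> PASS
  Engineering: 1 -> filtered out
  Finance: 2 -> filtered out
  HR: 2 -> filtered out
  Marketing: 1 -> filtered out
  Research: 1 -> filtered out
  Sales: 2 -> filtered out


1 groups:
Design, 3


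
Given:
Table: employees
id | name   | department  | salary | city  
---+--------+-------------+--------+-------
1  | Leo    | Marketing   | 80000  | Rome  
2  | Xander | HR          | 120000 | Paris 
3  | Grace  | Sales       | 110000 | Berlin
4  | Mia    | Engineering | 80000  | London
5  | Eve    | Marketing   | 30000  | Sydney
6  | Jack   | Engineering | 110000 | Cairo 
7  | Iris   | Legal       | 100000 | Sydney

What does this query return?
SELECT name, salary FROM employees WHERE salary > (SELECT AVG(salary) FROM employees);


Subquery: AVG(salary) = 90000.0
Filtering: salary > 90000.0
  Xander (120000) -> MATCH
  Grace (110000) -> MATCH
  Jack (110000) -> MATCH
  Iris (100000) -> MATCH


4 rows:
Xander, 120000
Grace, 110000
Jack, 110000
Iris, 100000


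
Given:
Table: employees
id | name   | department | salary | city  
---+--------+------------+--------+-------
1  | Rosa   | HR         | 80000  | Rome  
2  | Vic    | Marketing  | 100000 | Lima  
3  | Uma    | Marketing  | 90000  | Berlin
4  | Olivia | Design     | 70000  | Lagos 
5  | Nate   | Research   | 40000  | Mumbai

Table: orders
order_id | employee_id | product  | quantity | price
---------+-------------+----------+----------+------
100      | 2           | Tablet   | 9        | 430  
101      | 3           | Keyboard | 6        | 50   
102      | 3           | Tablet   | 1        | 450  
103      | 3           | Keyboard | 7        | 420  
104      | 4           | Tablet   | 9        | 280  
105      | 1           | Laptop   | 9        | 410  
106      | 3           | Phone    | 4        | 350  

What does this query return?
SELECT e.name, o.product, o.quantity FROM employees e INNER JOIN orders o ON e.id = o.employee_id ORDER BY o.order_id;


Joining employees.id = orders.employee_id:
  employee Vic (id=2) -> order Tablet
  employee Uma (id=3) -> order Keyboard
  employee Uma (id=3) -> order Tablet
  employee Uma (id=3) -> order Keyboard
  employee Olivia (id=4) -> order Tablet
  employee Rosa (id=1) -> order Laptop
  employee Uma (id=3) -> order Phone


7 rows:
Vic, Tablet, 9
Uma, Keyboard, 6
Uma, Tablet, 1
Uma, Keyboard, 7
Olivia, Tablet, 9
Rosa, Laptop, 9
Uma, Phone, 4


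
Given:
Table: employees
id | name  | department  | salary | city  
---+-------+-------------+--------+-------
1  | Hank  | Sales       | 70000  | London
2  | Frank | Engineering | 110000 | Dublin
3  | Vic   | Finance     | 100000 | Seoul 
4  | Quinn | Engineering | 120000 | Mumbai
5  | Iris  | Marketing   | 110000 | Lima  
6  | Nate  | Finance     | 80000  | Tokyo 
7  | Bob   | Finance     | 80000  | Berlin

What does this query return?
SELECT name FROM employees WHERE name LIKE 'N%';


LIKE 'N%' matches names starting with 'N'
Matching: 1

1 rows:
Nate


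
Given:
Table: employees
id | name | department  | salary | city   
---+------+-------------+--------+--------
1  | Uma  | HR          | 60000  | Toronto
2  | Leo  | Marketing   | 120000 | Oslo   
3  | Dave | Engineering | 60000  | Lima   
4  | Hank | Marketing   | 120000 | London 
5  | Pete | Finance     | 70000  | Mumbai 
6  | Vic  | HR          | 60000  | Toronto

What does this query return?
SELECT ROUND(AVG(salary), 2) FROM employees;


SUM(salary) = 490000
COUNT = 6
ROUND(AVG, 2) = ROUND(490000 / 6, 2) = 81666.67

81666.67


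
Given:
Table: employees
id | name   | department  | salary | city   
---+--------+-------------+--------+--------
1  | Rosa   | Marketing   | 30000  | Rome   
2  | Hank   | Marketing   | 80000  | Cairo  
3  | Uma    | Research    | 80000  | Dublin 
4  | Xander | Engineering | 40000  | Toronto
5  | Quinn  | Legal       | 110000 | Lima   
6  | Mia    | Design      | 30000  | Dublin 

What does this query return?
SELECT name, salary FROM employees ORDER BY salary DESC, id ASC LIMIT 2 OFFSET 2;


Sort by salary DESC (id ASC tiebreak), then skip 2 and take 2
Rows 3 through 4

2 rows:
Uma, 80000
Xander, 40000


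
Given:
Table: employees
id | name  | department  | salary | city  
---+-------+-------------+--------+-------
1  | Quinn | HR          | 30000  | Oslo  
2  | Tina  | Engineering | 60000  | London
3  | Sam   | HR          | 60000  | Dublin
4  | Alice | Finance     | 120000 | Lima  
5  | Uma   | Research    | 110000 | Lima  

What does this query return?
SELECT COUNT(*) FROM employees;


COUNT(*) counts all rows

5


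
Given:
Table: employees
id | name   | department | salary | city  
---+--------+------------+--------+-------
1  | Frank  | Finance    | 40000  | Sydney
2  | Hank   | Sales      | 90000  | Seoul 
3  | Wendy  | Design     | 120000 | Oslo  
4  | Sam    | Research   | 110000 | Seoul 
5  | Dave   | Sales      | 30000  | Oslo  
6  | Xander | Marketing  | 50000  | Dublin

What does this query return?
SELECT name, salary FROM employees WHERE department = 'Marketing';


Filtering: department = 'Marketing'
Matching rows: 1

1 rows:
Xander, 50000


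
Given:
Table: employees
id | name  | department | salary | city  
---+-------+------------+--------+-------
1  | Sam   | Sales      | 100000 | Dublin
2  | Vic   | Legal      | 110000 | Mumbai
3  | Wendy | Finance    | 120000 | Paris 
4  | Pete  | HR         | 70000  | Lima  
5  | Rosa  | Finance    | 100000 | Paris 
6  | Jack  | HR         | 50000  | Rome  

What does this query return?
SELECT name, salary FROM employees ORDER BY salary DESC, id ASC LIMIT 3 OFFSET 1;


Sort by salary DESC (id ASC tiebreak), then skip 1 and take 3
Rows 2 through 4

3 rows:
Vic, 110000
Sam, 100000
Rosa, 100000


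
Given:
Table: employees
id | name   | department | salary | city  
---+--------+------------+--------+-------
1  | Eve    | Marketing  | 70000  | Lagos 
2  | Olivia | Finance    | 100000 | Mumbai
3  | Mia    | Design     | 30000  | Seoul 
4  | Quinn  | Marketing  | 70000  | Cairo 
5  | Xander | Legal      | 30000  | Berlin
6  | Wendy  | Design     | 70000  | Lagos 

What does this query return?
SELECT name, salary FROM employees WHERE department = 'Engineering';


Filtering: department = 'Engineering'
Matching rows: 0

Empty result set (0 rows)


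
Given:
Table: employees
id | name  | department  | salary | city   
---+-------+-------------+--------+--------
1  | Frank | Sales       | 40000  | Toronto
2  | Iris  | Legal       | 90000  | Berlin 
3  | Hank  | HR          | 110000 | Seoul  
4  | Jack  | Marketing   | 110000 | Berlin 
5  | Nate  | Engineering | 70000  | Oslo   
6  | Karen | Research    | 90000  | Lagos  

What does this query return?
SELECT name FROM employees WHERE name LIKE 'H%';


LIKE 'H%' matches names starting with 'H'
Matching: 1

1 rows:
Hank


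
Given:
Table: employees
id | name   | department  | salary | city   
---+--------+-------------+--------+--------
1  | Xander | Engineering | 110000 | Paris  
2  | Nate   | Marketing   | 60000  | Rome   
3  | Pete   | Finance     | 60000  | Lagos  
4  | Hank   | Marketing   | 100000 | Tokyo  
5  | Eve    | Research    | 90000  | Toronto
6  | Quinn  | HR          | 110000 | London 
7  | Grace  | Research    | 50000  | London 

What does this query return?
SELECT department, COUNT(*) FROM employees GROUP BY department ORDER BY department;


Assigning each row to its department group:
  Xander -> Engineering
  Nate -> Marketing
  Pete -> Finance
  Hank -> Marketing
  Eve -> Research
  Quinn -> HR
  Grace -> Research


5 groups:
Engineering, 1
Finance, 1
HR, 1
Marketing, 2
Research, 2
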